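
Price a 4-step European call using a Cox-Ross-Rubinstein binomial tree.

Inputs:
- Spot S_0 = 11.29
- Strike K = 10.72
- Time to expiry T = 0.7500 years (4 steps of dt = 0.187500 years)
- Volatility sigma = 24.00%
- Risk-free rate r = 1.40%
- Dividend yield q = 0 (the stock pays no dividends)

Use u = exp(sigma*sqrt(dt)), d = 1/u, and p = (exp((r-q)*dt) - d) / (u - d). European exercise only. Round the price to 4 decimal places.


Answer: Price = V(0,0) = 1.3102

Derivation:
dt = T/N = 0.187500
u = exp(sigma*sqrt(dt)) = 1.109515; d = 1/u = 0.901295
p = (exp((r-q)*dt) - d) / (u - d) = 0.486666
Discount per step: exp(-r*dt) = 0.997378
Stock lattice S(k, i) with i counting down-moves:
  k=0: S(0,0) = 11.2900
  k=1: S(1,0) = 12.5264; S(1,1) = 10.1756
  k=2: S(2,0) = 13.8983; S(2,1) = 11.2900; S(2,2) = 9.1712
  k=3: S(3,0) = 15.4203; S(3,1) = 12.5264; S(3,2) = 10.1756; S(3,3) = 8.2660
  k=4: S(4,0) = 17.1091; S(4,1) = 13.8983; S(4,2) = 11.2900; S(4,3) = 9.1712; S(4,4) = 7.4501
Terminal payoffs V(N, i) = max(S_T - K, 0):
  V(4,0) = 6.389084; V(4,1) = 3.178258; V(4,2) = 0.570000; V(4,3) = 0.000000; V(4,4) = 0.000000
Backward induction: V(k, i) = exp(-r*dt) * [p * V(k+1, i) + (1-p) * V(k+1, i+1)].
  V(3,0) = exp(-r*dt) * [p*6.389084 + (1-p)*3.178258] = 4.728429
  V(3,1) = exp(-r*dt) * [p*3.178258 + (1-p)*0.570000] = 1.834528
  V(3,2) = exp(-r*dt) * [p*0.570000 + (1-p)*0.000000] = 0.276672
  V(3,3) = exp(-r*dt) * [p*0.000000 + (1-p)*0.000000] = 0.000000
  V(2,0) = exp(-r*dt) * [p*4.728429 + (1-p)*1.834528] = 3.234390
  V(2,1) = exp(-r*dt) * [p*1.834528 + (1-p)*0.276672] = 1.032115
  V(2,2) = exp(-r*dt) * [p*0.276672 + (1-p)*0.000000] = 0.134294
  V(1,0) = exp(-r*dt) * [p*3.234390 + (1-p)*1.032115] = 2.098372
  V(1,1) = exp(-r*dt) * [p*1.032115 + (1-p)*0.134294] = 0.569735
  V(0,0) = exp(-r*dt) * [p*2.098372 + (1-p)*0.569735] = 1.310227


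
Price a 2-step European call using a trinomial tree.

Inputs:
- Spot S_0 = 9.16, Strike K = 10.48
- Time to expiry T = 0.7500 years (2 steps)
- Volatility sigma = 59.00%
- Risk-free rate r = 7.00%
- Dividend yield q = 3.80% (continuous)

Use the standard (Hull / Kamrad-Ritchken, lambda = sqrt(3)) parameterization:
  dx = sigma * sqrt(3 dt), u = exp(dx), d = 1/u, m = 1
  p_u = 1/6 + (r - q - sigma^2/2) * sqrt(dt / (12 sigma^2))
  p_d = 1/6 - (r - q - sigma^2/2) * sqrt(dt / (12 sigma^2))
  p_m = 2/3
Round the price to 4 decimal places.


dt = T/N = 0.375000; dx = sigma*sqrt(3*dt) = 0.625790
u = exp(dx) = 1.869722; d = 1/u = 0.534839
p_u = 0.124105, p_m = 0.666667, p_d = 0.209228
Discount per step: exp(-r*dt) = 0.974092
Stock lattice S(k, j) with j the centered position index:
  k=0: S(0,+0) = 9.1600
  k=1: S(1,-1) = 4.8991; S(1,+0) = 9.1600; S(1,+1) = 17.1266
  k=2: S(2,-2) = 2.6202; S(2,-1) = 4.8991; S(2,+0) = 9.1600; S(2,+1) = 17.1266; S(2,+2) = 32.0221
Terminal payoffs V(N, j) = max(S_T - K, 0):
  V(2,-2) = 0.000000; V(2,-1) = 0.000000; V(2,+0) = 0.000000; V(2,+1) = 6.646649; V(2,+2) = 21.542065
Backward induction: V(k, j) = exp(-r*dt) * [p_u * V(k+1, j+1) + p_m * V(k+1, j) + p_d * V(k+1, j-1)]
  V(1,-1) = exp(-r*dt) * [p_u*0.000000 + p_m*0.000000 + p_d*0.000000] = 0.000000
  V(1,+0) = exp(-r*dt) * [p_u*6.646649 + p_m*0.000000 + p_d*0.000000] = 0.803514
  V(1,+1) = exp(-r*dt) * [p_u*21.542065 + p_m*6.646649 + p_d*0.000000] = 6.920518
  V(0,+0) = exp(-r*dt) * [p_u*6.920518 + p_m*0.803514 + p_d*0.000000] = 1.358419

Answer: Price = V(0,0) = 1.3584


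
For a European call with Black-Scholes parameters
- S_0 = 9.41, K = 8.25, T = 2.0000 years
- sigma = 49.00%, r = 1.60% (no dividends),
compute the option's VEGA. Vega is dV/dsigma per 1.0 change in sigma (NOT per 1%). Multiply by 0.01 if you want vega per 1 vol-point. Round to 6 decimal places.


d1 = 0.5825113241; d2 = -0.1104533214
phi(d1) = 0.3366881141; exp(-qT) = 1.0000000000; exp(-rT) = 0.9685065821
Vega = S * exp(-qT) * phi(d1) * sqrt(T) = 9.4100 * 1.0000000000 * 0.3366881141 * 1.4142135624 = 4.480561

Answer: Vega = 4.480561


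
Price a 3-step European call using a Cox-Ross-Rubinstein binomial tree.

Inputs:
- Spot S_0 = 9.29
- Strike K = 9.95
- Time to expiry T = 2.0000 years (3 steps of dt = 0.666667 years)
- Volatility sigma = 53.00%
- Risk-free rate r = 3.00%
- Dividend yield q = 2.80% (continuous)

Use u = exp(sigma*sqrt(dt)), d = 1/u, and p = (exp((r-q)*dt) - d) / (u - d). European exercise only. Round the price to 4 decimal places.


dt = T/N = 0.666667
u = exp(sigma*sqrt(dt)) = 1.541480; d = 1/u = 0.648727
p = (exp((r-q)*dt) - d) / (u - d) = 0.394966
Discount per step: exp(-r*dt) = 0.980199
Stock lattice S(k, i) with i counting down-moves:
  k=0: S(0,0) = 9.2900
  k=1: S(1,0) = 14.3204; S(1,1) = 6.0267
  k=2: S(2,0) = 22.0745; S(2,1) = 9.2900; S(2,2) = 3.9097
  k=3: S(3,0) = 34.0275; S(3,1) = 14.3204; S(3,2) = 6.0267; S(3,3) = 2.5363
Terminal payoffs V(N, i) = max(S_T - K, 0):
  V(3,0) = 24.077469; V(3,1) = 4.370352; V(3,2) = 0.000000; V(3,3) = 0.000000
Backward induction: V(k, i) = exp(-r*dt) * [p * V(k+1, i) + (1-p) * V(k+1, i+1)].
  V(2,0) = exp(-r*dt) * [p*24.077469 + (1-p)*4.370352] = 11.913328
  V(2,1) = exp(-r*dt) * [p*4.370352 + (1-p)*0.000000] = 1.691960
  V(2,2) = exp(-r*dt) * [p*0.000000 + (1-p)*0.000000] = 0.000000
  V(1,0) = exp(-r*dt) * [p*11.913328 + (1-p)*1.691960] = 5.615610
  V(1,1) = exp(-r*dt) * [p*1.691960 + (1-p)*0.000000] = 0.655034
  V(0,0) = exp(-r*dt) * [p*5.615610 + (1-p)*0.655034] = 2.562526

Answer: Price = V(0,0) = 2.5625


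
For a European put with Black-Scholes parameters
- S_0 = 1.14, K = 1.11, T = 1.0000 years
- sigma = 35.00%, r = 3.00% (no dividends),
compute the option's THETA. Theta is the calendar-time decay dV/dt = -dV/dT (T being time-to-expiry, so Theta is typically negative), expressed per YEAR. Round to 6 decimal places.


d1 = 0.3369092774; d2 = -0.0130907226
phi(d1) = 0.3769312519; exp(-qT) = 1.0000000000; exp(-rT) = 0.9704455335
Theta = -S*exp(-qT)*phi(d1)*sigma/(2*sqrt(T)) + r*K*exp(-rT)*N(-d2) - q*S*exp(-qT)*N(-d1)
N(-d1) = 0.3680926457; N(-d2) = 0.5052222936; sqrt(T) = 1.0000000000
Term 1 = -1.1400 * 1.0000000000 * 0.3769312519 * 0.3500 / (2 * 1.0000000000) = -0.0751977848
Term 2 = 0.0300 * 1.1100 * 0.9704455335 * 0.5052222936 = 0.0163266809
Term 3 = 0 (no dividend yield, q = 0)
Theta = -0.0751977848 + (0.0163266809) + (0.0000000000) = -0.058871

Answer: Theta = -0.058871


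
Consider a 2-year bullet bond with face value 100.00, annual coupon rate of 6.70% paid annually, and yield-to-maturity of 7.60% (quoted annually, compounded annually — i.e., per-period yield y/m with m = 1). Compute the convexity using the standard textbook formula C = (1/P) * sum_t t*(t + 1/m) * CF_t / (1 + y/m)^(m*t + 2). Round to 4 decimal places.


Coupon per period c = face * coupon_rate / m = 6.700000
Periods per year m = 1; per-period yield y/m = 0.076000
Number of cashflows N = 2
Cashflows (t years, CF_t, discount factor 1/(1+y/m)^(m*t), PV):
  t = 1.0000: CF_t = 6.700000, DF = 0.929368, PV = 6.226766
  t = 2.0000: CF_t = 106.700000, DF = 0.863725, PV = 92.159451
Price P = sum_t PV_t = 98.386216
Convexity numerator sum_t t*(t + 1/m) * CF_t / (1+y/m)^(m*t + 2):
  t = 1.0000: term = 10.756426
  t = 2.0000: term = 477.602492
Convexity = (1/P) * sum = 488.358918 / 98.386216 = 4.963692

Answer: Convexity = 4.9637


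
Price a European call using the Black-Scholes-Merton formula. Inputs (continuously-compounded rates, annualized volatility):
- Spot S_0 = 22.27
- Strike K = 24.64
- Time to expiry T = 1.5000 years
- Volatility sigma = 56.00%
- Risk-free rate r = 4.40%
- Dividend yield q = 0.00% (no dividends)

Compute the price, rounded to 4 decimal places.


d1 = (ln(S/K) + (r - q + 0.5*sigma^2) * T) / (sigma * sqrt(T)) = 0.29170703
d2 = d1 - sigma * sqrt(T) = -0.39415010
exp(-rT) = 0.93613086; exp(-qT) = 1.00000000
C = S_0 * exp(-qT) * N(d1) - K * exp(-rT) * N(d2)
N(d1) = 0.61474468; N(d2) = 0.34673511
C = 22.2700 * 1.00000000 * 0.61474468 - 24.6400 * 0.93613086 * 0.34673511 = 5.6925

Answer: Price = 5.6925


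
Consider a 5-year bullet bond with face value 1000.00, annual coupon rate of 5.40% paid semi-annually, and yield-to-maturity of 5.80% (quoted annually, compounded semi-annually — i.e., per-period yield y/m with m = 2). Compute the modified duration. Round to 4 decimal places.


Answer: Modified duration = 4.3171

Derivation:
Coupon per period c = face * coupon_rate / m = 27.000000
Periods per year m = 2; per-period yield y/m = 0.029000
Number of cashflows N = 10
Cashflows (t years, CF_t, discount factor 1/(1+y/m)^(m*t), PV):
  t = 0.5000: CF_t = 27.000000, DF = 0.971817, PV = 26.239067
  t = 1.0000: CF_t = 27.000000, DF = 0.944429, PV = 25.499579
  t = 1.5000: CF_t = 27.000000, DF = 0.917812, PV = 24.780932
  t = 2.0000: CF_t = 27.000000, DF = 0.891946, PV = 24.082539
  t = 2.5000: CF_t = 27.000000, DF = 0.866808, PV = 23.403828
  t = 3.0000: CF_t = 27.000000, DF = 0.842379, PV = 22.744245
  t = 3.5000: CF_t = 27.000000, DF = 0.818639, PV = 22.103250
  t = 4.0000: CF_t = 27.000000, DF = 0.795567, PV = 21.480321
  t = 4.5000: CF_t = 27.000000, DF = 0.773146, PV = 20.874947
  t = 5.0000: CF_t = 1027.000000, DF = 0.751357, PV = 771.643489
Price P = sum_t PV_t = 982.852197
First compute Macaulay numerator sum_t t * PV_t:
  t * PV_t at t = 0.5000: 13.119534
  t * PV_t at t = 1.0000: 25.499579
  t * PV_t at t = 1.5000: 37.171398
  t * PV_t at t = 2.0000: 48.165077
  t * PV_t at t = 2.5000: 58.509569
  t * PV_t at t = 3.0000: 68.232734
  t * PV_t at t = 3.5000: 77.361376
  t * PV_t at t = 4.0000: 85.921284
  t * PV_t at t = 4.5000: 93.937264
  t * PV_t at t = 5.0000: 3858.217444
Macaulay duration D = 4366.135259 / 982.852197 = 4.442311
Modified duration = D / (1 + y/m) = 4.442311 / (1 + 0.029000) = 4.317115


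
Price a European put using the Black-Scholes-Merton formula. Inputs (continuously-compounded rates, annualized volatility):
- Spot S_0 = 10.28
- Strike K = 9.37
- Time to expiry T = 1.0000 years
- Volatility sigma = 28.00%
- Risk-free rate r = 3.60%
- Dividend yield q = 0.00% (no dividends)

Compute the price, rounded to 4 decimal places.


Answer: Price = 0.5655

Derivation:
d1 = (ln(S/K) + (r - q + 0.5*sigma^2) * T) / (sigma * sqrt(T)) = 0.59959701
d2 = d1 - sigma * sqrt(T) = 0.31959701
exp(-rT) = 0.96464029; exp(-qT) = 1.00000000
P = K * exp(-rT) * N(-d2) - S_0 * exp(-qT) * N(-d1)
N(-d1) = 0.27438742; N(-d2) = 0.37463692
P = 9.3700 * 0.96464029 * 0.37463692 - 10.2800 * 1.00000000 * 0.27438742 = 0.5655


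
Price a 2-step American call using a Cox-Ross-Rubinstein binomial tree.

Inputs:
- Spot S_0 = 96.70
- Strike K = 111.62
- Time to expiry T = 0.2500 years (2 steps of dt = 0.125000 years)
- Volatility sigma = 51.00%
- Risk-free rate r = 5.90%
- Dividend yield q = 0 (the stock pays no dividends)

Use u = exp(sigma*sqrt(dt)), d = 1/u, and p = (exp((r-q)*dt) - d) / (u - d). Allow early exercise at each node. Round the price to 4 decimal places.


dt = T/N = 0.125000
u = exp(sigma*sqrt(dt)) = 1.197591; d = 1/u = 0.835009
p = (exp((r-q)*dt) - d) / (u - d) = 0.475459
Discount per step: exp(-r*dt) = 0.992652
Stock lattice S(k, i) with i counting down-moves:
  k=0: S(0,0) = 96.7000
  k=1: S(1,0) = 115.8071; S(1,1) = 80.7454
  k=2: S(2,0) = 138.6895; S(2,1) = 96.7000; S(2,2) = 67.4232
Terminal payoffs V(N, i) = max(S_T - K, 0):
  V(2,0) = 27.069533; V(2,1) = 0.000000; V(2,2) = 0.000000
Backward induction: V(k, i) = exp(-r*dt) * [p * V(k+1, i) + (1-p) * V(k+1, i+1)]; then take max(V_cont, immediate exercise) for American.
  V(1,0) = exp(-r*dt) * [p*27.069533 + (1-p)*0.000000] = 12.775886; exercise = 4.187072; V(1,0) = max -> 12.775886
  V(1,1) = exp(-r*dt) * [p*0.000000 + (1-p)*0.000000] = 0.000000; exercise = 0.000000; V(1,1) = max -> 0.000000
  V(0,0) = exp(-r*dt) * [p*12.775886 + (1-p)*0.000000] = 6.029777; exercise = 0.000000; V(0,0) = max -> 6.029777

Answer: Price = V(0,0) = 6.0298


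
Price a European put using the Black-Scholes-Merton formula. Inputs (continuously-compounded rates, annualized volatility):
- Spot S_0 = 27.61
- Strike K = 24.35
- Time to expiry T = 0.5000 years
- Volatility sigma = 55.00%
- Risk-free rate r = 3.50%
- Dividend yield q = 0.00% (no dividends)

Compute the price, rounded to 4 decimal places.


d1 = (ln(S/K) + (r - q + 0.5*sigma^2) * T) / (sigma * sqrt(T)) = 0.56252575
d2 = d1 - sigma * sqrt(T) = 0.17361702
exp(-rT) = 0.98265224; exp(-qT) = 1.00000000
P = K * exp(-rT) * N(-d2) - S_0 * exp(-qT) * N(-d1)
N(-d1) = 0.28687893; N(-d2) = 0.43108323
P = 24.3500 * 0.98265224 * 0.43108323 - 27.6100 * 1.00000000 * 0.28687893 = 2.3941

Answer: Price = 2.3941


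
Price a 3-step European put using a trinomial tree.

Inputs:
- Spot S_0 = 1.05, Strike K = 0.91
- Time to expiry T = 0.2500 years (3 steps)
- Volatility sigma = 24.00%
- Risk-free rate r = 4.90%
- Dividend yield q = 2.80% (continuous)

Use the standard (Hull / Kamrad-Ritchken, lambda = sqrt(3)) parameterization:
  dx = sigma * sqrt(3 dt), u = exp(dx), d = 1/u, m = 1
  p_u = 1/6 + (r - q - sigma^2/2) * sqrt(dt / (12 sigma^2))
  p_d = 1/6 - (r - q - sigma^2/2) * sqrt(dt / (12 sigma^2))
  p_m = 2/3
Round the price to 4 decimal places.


Answer: Price = V(0,0) = 0.0056

Derivation:
dt = T/N = 0.083333; dx = sigma*sqrt(3*dt) = 0.120000
u = exp(dx) = 1.127497; d = 1/u = 0.886920
p_u = 0.163958, p_m = 0.666667, p_d = 0.169375
Discount per step: exp(-r*dt) = 0.995925
Stock lattice S(k, j) with j the centered position index:
  k=0: S(0,+0) = 1.0500
  k=1: S(1,-1) = 0.9313; S(1,+0) = 1.0500; S(1,+1) = 1.1839
  k=2: S(2,-2) = 0.8260; S(2,-1) = 0.9313; S(2,+0) = 1.0500; S(2,+1) = 1.1839; S(2,+2) = 1.3348
  k=3: S(3,-3) = 0.7326; S(3,-2) = 0.8260; S(3,-1) = 0.9313; S(3,+0) = 1.0500; S(3,+1) = 1.1839; S(3,+2) = 1.3348; S(3,+3) = 1.5050
Terminal payoffs V(N, j) = max(K - S_T, 0):
  V(3,-3) = 0.177440; V(3,-2) = 0.084041; V(3,-1) = 0.000000; V(3,+0) = 0.000000; V(3,+1) = 0.000000; V(3,+2) = 0.000000; V(3,+3) = 0.000000
Backward induction: V(k, j) = exp(-r*dt) * [p_u * V(k+1, j+1) + p_m * V(k+1, j) + p_d * V(k+1, j-1)]
  V(2,-2) = exp(-r*dt) * [p_u*0.000000 + p_m*0.084041 + p_d*0.177440] = 0.085730
  V(2,-1) = exp(-r*dt) * [p_u*0.000000 + p_m*0.000000 + p_d*0.084041] = 0.014176
  V(2,+0) = exp(-r*dt) * [p_u*0.000000 + p_m*0.000000 + p_d*0.000000] = 0.000000
  V(2,+1) = exp(-r*dt) * [p_u*0.000000 + p_m*0.000000 + p_d*0.000000] = 0.000000
  V(2,+2) = exp(-r*dt) * [p_u*0.000000 + p_m*0.000000 + p_d*0.000000] = 0.000000
  V(1,-1) = exp(-r*dt) * [p_u*0.000000 + p_m*0.014176 + p_d*0.085730] = 0.023874
  V(1,+0) = exp(-r*dt) * [p_u*0.000000 + p_m*0.000000 + p_d*0.014176] = 0.002391
  V(1,+1) = exp(-r*dt) * [p_u*0.000000 + p_m*0.000000 + p_d*0.000000] = 0.000000
  V(0,+0) = exp(-r*dt) * [p_u*0.000000 + p_m*0.002391 + p_d*0.023874] = 0.005615


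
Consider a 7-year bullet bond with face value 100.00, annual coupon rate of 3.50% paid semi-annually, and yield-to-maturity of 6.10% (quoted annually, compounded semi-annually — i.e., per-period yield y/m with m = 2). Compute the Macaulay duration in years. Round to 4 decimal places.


Answer: Macaulay duration = 6.1938 years

Derivation:
Coupon per period c = face * coupon_rate / m = 1.750000
Periods per year m = 2; per-period yield y/m = 0.030500
Number of cashflows N = 14
Cashflows (t years, CF_t, discount factor 1/(1+y/m)^(m*t), PV):
  t = 0.5000: CF_t = 1.750000, DF = 0.970403, PV = 1.698205
  t = 1.0000: CF_t = 1.750000, DF = 0.941681, PV = 1.647943
  t = 1.5000: CF_t = 1.750000, DF = 0.913810, PV = 1.599168
  t = 2.0000: CF_t = 1.750000, DF = 0.886764, PV = 1.551837
  t = 2.5000: CF_t = 1.750000, DF = 0.860518, PV = 1.505907
  t = 3.0000: CF_t = 1.750000, DF = 0.835049, PV = 1.461336
  t = 3.5000: CF_t = 1.750000, DF = 0.810334, PV = 1.418084
  t = 4.0000: CF_t = 1.750000, DF = 0.786350, PV = 1.376113
  t = 4.5000: CF_t = 1.750000, DF = 0.763076, PV = 1.335384
  t = 5.0000: CF_t = 1.750000, DF = 0.740491, PV = 1.295860
  t = 5.5000: CF_t = 1.750000, DF = 0.718575, PV = 1.257506
  t = 6.0000: CF_t = 1.750000, DF = 0.697307, PV = 1.220287
  t = 6.5000: CF_t = 1.750000, DF = 0.676669, PV = 1.184170
  t = 7.0000: CF_t = 101.750000, DF = 0.656641, PV = 66.813231
Price P = sum_t PV_t = 85.365030
Macaulay numerator sum_t t * PV_t:
  t * PV_t at t = 0.5000: 0.849102
  t * PV_t at t = 1.0000: 1.647943
  t * PV_t at t = 1.5000: 2.398752
  t * PV_t at t = 2.0000: 3.103674
  t * PV_t at t = 2.5000: 3.764767
  t * PV_t at t = 3.0000: 4.384008
  t * PV_t at t = 3.5000: 4.963295
  t * PV_t at t = 4.0000: 5.504452
  t * PV_t at t = 4.5000: 6.009227
  t * PV_t at t = 5.0000: 6.479300
  t * PV_t at t = 5.5000: 6.916283
  t * PV_t at t = 6.0000: 7.321724
  t * PV_t at t = 6.5000: 7.697106
  t * PV_t at t = 7.0000: 467.692615
Macaulay duration D = (sum_t t * PV_t) / P = 528.732247 / 85.365030 = 6.193780


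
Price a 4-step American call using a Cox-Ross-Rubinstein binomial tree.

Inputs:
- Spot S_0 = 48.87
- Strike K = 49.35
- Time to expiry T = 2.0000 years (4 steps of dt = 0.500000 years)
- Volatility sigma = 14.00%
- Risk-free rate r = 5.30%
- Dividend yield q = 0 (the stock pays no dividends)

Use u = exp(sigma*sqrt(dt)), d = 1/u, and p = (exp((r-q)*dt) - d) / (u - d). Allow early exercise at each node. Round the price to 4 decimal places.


Answer: Price = V(0,0) = 6.1701

Derivation:
dt = T/N = 0.500000
u = exp(sigma*sqrt(dt)) = 1.104061; d = 1/u = 0.905747
p = (exp((r-q)*dt) - d) / (u - d) = 0.610685
Discount per step: exp(-r*dt) = 0.973848
Stock lattice S(k, i) with i counting down-moves:
  k=0: S(0,0) = 48.8700
  k=1: S(1,0) = 53.9554; S(1,1) = 44.2639
  k=2: S(2,0) = 59.5701; S(2,1) = 48.8700; S(2,2) = 40.0919
  k=3: S(3,0) = 65.7690; S(3,1) = 53.9554; S(3,2) = 44.2639; S(3,3) = 36.3131
  k=4: S(4,0) = 72.6130; S(4,1) = 59.5701; S(4,2) = 48.8700; S(4,3) = 40.0919; S(4,4) = 32.8905
Terminal payoffs V(N, i) = max(S_T - K, 0):
  V(4,0) = 23.262967; V(4,1) = 10.220090; V(4,2) = 0.000000; V(4,3) = 0.000000; V(4,4) = 0.000000
Backward induction: V(k, i) = exp(-r*dt) * [p * V(k+1, i) + (1-p) * V(k+1, i+1)]; then take max(V_cont, immediate exercise) for American.
  V(3,0) = exp(-r*dt) * [p*23.262967 + (1-p)*10.220090] = 17.709596; exercise = 16.418997; V(3,0) = max -> 17.709596
  V(3,1) = exp(-r*dt) * [p*10.220090 + (1-p)*0.000000] = 6.078031; exercise = 4.605448; V(3,1) = max -> 6.078031
  V(3,2) = exp(-r*dt) * [p*0.000000 + (1-p)*0.000000] = 0.000000; exercise = 0.000000; V(3,2) = max -> 0.000000
  V(3,3) = exp(-r*dt) * [p*0.000000 + (1-p)*0.000000] = 0.000000; exercise = 0.000000; V(3,3) = max -> 0.000000
  V(2,0) = exp(-r*dt) * [p*17.709596 + (1-p)*6.078031] = 12.836533; exercise = 10.220090; V(2,0) = max -> 12.836533
  V(2,1) = exp(-r*dt) * [p*6.078031 + (1-p)*0.000000] = 3.614690; exercise = 0.000000; V(2,1) = max -> 3.614690
  V(2,2) = exp(-r*dt) * [p*0.000000 + (1-p)*0.000000] = 0.000000; exercise = 0.000000; V(2,2) = max -> 0.000000
  V(1,0) = exp(-r*dt) * [p*12.836533 + (1-p)*3.614690] = 9.004518; exercise = 4.605448; V(1,0) = max -> 9.004518
  V(1,1) = exp(-r*dt) * [p*3.614690 + (1-p)*0.000000] = 2.149707; exercise = 0.000000; V(1,1) = max -> 2.149707
  V(0,0) = exp(-r*dt) * [p*9.004518 + (1-p)*2.149707] = 6.170140; exercise = 0.000000; V(0,0) = max -> 6.170140


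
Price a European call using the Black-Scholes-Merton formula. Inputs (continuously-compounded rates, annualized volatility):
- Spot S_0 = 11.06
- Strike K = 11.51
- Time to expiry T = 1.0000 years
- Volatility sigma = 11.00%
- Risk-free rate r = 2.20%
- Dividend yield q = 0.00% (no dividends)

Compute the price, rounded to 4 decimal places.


d1 = (ln(S/K) + (r - q + 0.5*sigma^2) * T) / (sigma * sqrt(T)) = -0.10755661
d2 = d1 - sigma * sqrt(T) = -0.21755661
exp(-rT) = 0.97824024; exp(-qT) = 1.00000000
C = S_0 * exp(-qT) * N(d1) - K * exp(-rT) * N(d2)
N(d1) = 0.45717371; N(d2) = 0.41388730
C = 11.0600 * 1.00000000 * 0.45717371 - 11.5100 * 0.97824024 * 0.41388730 = 0.3962

Answer: Price = 0.3962


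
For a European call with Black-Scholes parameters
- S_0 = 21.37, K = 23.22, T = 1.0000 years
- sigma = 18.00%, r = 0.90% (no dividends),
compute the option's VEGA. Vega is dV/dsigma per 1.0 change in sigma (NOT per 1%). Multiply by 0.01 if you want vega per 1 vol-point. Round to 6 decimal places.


Answer: Vega = 8.096624

Derivation:
d1 = -0.3212550385; d2 = -0.5012550385
phi(d1) = 0.3788780350; exp(-qT) = 1.0000000000; exp(-rT) = 0.9910403788
Vega = S * exp(-qT) * phi(d1) * sqrt(T) = 21.3700 * 1.0000000000 * 0.3788780350 * 1.0000000000 = 8.096624


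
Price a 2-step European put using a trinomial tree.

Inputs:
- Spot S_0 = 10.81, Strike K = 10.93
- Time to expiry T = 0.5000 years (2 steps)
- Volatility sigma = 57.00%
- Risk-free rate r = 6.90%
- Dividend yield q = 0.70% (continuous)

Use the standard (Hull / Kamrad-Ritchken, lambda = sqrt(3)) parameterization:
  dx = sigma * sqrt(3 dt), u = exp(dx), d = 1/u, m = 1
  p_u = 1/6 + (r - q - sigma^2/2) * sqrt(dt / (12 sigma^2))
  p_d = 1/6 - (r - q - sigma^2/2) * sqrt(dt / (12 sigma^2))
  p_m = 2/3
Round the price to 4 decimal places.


Answer: Price = V(0,0) = 1.3757

Derivation:
dt = T/N = 0.250000; dx = sigma*sqrt(3*dt) = 0.493634
u = exp(dx) = 1.638260; d = 1/u = 0.610404
p_u = 0.141230, p_m = 0.666667, p_d = 0.192103
Discount per step: exp(-r*dt) = 0.982898
Stock lattice S(k, j) with j the centered position index:
  k=0: S(0,+0) = 10.8100
  k=1: S(1,-1) = 6.5985; S(1,+0) = 10.8100; S(1,+1) = 17.7096
  k=2: S(2,-2) = 4.0277; S(2,-1) = 6.5985; S(2,+0) = 10.8100; S(2,+1) = 17.7096; S(2,+2) = 29.0129
Terminal payoffs V(N, j) = max(K - S_T, 0):
  V(2,-2) = 6.902271; V(2,-1) = 4.331534; V(2,+0) = 0.120000; V(2,+1) = 0.000000; V(2,+2) = 0.000000
Backward induction: V(k, j) = exp(-r*dt) * [p_u * V(k+1, j+1) + p_m * V(k+1, j) + p_d * V(k+1, j-1)]
  V(1,-1) = exp(-r*dt) * [p_u*0.120000 + p_m*4.331534 + p_d*6.902271] = 4.158232
  V(1,+0) = exp(-r*dt) * [p_u*0.000000 + p_m*0.120000 + p_d*4.331534] = 0.896502
  V(1,+1) = exp(-r*dt) * [p_u*0.000000 + p_m*0.000000 + p_d*0.120000] = 0.022658
  V(0,+0) = exp(-r*dt) * [p_u*0.022658 + p_m*0.896502 + p_d*4.158232] = 1.375739


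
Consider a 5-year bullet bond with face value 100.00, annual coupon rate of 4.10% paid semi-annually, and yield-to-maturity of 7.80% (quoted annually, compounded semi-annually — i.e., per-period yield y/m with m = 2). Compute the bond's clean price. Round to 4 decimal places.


Answer: Price = 84.9199

Derivation:
Coupon per period c = face * coupon_rate / m = 2.050000
Periods per year m = 2; per-period yield y/m = 0.039000
Number of cashflows N = 10
Cashflows (t years, CF_t, discount factor 1/(1+y/m)^(m*t), PV):
  t = 0.5000: CF_t = 2.050000, DF = 0.962464, PV = 1.973051
  t = 1.0000: CF_t = 2.050000, DF = 0.926337, PV = 1.898990
  t = 1.5000: CF_t = 2.050000, DF = 0.891566, PV = 1.827710
  t = 2.0000: CF_t = 2.050000, DF = 0.858100, PV = 1.759105
  t = 2.5000: CF_t = 2.050000, DF = 0.825890, PV = 1.693075
  t = 3.0000: CF_t = 2.050000, DF = 0.794889, PV = 1.629523
  t = 3.5000: CF_t = 2.050000, DF = 0.765052, PV = 1.568357
  t = 4.0000: CF_t = 2.050000, DF = 0.736335, PV = 1.509487
  t = 4.5000: CF_t = 2.050000, DF = 0.708696, PV = 1.452827
  t = 5.0000: CF_t = 102.050000, DF = 0.682094, PV = 69.607740
Price P = sum_t PV_t = 84.919866


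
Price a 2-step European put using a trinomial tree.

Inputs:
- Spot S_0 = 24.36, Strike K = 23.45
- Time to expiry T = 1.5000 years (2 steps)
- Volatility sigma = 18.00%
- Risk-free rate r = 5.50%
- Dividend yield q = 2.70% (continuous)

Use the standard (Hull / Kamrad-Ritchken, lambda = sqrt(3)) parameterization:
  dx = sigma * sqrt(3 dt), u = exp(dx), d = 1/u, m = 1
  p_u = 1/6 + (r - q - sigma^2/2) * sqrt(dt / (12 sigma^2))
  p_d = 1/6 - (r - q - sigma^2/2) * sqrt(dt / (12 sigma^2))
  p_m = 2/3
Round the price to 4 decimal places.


Answer: Price = V(0,0) = 1.0880

Derivation:
dt = T/N = 0.750000; dx = sigma*sqrt(3*dt) = 0.270000
u = exp(dx) = 1.309964; d = 1/u = 0.763379
p_u = 0.183056, p_m = 0.666667, p_d = 0.150278
Discount per step: exp(-r*dt) = 0.959589
Stock lattice S(k, j) with j the centered position index:
  k=0: S(0,+0) = 24.3600
  k=1: S(1,-1) = 18.5959; S(1,+0) = 24.3600; S(1,+1) = 31.9107
  k=2: S(2,-2) = 14.1957; S(2,-1) = 18.5959; S(2,+0) = 24.3600; S(2,+1) = 31.9107; S(2,+2) = 41.8019
Terminal payoffs V(N, j) = max(K - S_T, 0):
  V(2,-2) = 9.254253; V(2,-1) = 4.854076; V(2,+0) = 0.000000; V(2,+1) = 0.000000; V(2,+2) = 0.000000
Backward induction: V(k, j) = exp(-r*dt) * [p_u * V(k+1, j+1) + p_m * V(k+1, j) + p_d * V(k+1, j-1)]
  V(1,-1) = exp(-r*dt) * [p_u*0.000000 + p_m*4.854076 + p_d*9.254253] = 4.439788
  V(1,+0) = exp(-r*dt) * [p_u*0.000000 + p_m*0.000000 + p_d*4.854076] = 0.699982
  V(1,+1) = exp(-r*dt) * [p_u*0.000000 + p_m*0.000000 + p_d*0.000000] = 0.000000
  V(0,+0) = exp(-r*dt) * [p_u*0.000000 + p_m*0.699982 + p_d*4.439788] = 1.088036


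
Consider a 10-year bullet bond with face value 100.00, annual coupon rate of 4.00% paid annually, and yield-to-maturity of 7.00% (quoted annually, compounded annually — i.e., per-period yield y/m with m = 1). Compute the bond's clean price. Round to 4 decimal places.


Answer: Price = 78.9293

Derivation:
Coupon per period c = face * coupon_rate / m = 4.000000
Periods per year m = 1; per-period yield y/m = 0.070000
Number of cashflows N = 10
Cashflows (t years, CF_t, discount factor 1/(1+y/m)^(m*t), PV):
  t = 1.0000: CF_t = 4.000000, DF = 0.934579, PV = 3.738318
  t = 2.0000: CF_t = 4.000000, DF = 0.873439, PV = 3.493755
  t = 3.0000: CF_t = 4.000000, DF = 0.816298, PV = 3.265192
  t = 4.0000: CF_t = 4.000000, DF = 0.762895, PV = 3.051581
  t = 5.0000: CF_t = 4.000000, DF = 0.712986, PV = 2.851945
  t = 6.0000: CF_t = 4.000000, DF = 0.666342, PV = 2.665369
  t = 7.0000: CF_t = 4.000000, DF = 0.622750, PV = 2.490999
  t = 8.0000: CF_t = 4.000000, DF = 0.582009, PV = 2.328036
  t = 9.0000: CF_t = 4.000000, DF = 0.543934, PV = 2.175735
  t = 10.0000: CF_t = 104.000000, DF = 0.508349, PV = 52.868326
Price P = sum_t PV_t = 78.929255


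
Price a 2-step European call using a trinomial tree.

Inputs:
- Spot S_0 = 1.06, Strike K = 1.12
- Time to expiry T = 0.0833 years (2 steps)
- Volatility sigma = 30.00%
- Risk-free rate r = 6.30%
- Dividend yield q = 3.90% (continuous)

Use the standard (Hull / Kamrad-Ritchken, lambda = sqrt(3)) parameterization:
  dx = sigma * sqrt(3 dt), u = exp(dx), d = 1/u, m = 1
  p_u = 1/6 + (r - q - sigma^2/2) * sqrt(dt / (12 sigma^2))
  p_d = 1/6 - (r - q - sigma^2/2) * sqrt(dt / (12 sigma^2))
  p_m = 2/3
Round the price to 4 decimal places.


Answer: Price = V(0,0) = 0.0176

Derivation:
dt = T/N = 0.041650; dx = sigma*sqrt(3*dt) = 0.106045
u = exp(dx) = 1.111872; d = 1/u = 0.899384
p_u = 0.162543, p_m = 0.666667, p_d = 0.170791
Discount per step: exp(-r*dt) = 0.997379
Stock lattice S(k, j) with j the centered position index:
  k=0: S(0,+0) = 1.0600
  k=1: S(1,-1) = 0.9533; S(1,+0) = 1.0600; S(1,+1) = 1.1786
  k=2: S(2,-2) = 0.8574; S(2,-1) = 0.9533; S(2,+0) = 1.0600; S(2,+1) = 1.1786; S(2,+2) = 1.3104
Terminal payoffs V(N, j) = max(S_T - K, 0):
  V(2,-2) = 0.000000; V(2,-1) = 0.000000; V(2,+0) = 0.000000; V(2,+1) = 0.058584; V(2,+2) = 0.190434
Backward induction: V(k, j) = exp(-r*dt) * [p_u * V(k+1, j+1) + p_m * V(k+1, j) + p_d * V(k+1, j-1)]
  V(1,-1) = exp(-r*dt) * [p_u*0.000000 + p_m*0.000000 + p_d*0.000000] = 0.000000
  V(1,+0) = exp(-r*dt) * [p_u*0.058584 + p_m*0.000000 + p_d*0.000000] = 0.009497
  V(1,+1) = exp(-r*dt) * [p_u*0.190434 + p_m*0.058584 + p_d*0.000000] = 0.069826
  V(0,+0) = exp(-r*dt) * [p_u*0.069826 + p_m*0.009497 + p_d*0.000000] = 0.017635


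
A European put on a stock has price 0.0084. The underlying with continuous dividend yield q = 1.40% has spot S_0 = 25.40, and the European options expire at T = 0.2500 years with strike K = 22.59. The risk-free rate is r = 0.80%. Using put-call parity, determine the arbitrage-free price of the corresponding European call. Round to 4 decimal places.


Answer: Call price = 2.7748

Derivation:
Put-call parity: C - P = S_0 * exp(-qT) - K * exp(-rT).
S_0 * exp(-qT) = 25.4000 * 0.99650612 = 25.31125539
K * exp(-rT) = 22.5900 * 0.99800200 = 22.54486515
C = P + S*exp(-qT) - K*exp(-rT)
C = 0.0084 + 25.31125539 - 22.54486515 = 2.7748


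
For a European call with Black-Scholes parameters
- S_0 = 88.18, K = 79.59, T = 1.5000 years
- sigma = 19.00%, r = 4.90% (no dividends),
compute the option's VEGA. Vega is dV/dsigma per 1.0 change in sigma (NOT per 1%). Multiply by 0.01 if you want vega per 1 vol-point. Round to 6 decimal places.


d1 = 0.8726488691; d2 = 0.6399473435
phi(d1) = 0.2726145033; exp(-qT) = 1.0000000000; exp(-rT) = 0.9291361458
Vega = S * exp(-qT) * phi(d1) * sqrt(T) = 88.1800 * 1.0000000000 * 0.2726145033 * 1.2247448714 = 29.441822

Answer: Vega = 29.441822


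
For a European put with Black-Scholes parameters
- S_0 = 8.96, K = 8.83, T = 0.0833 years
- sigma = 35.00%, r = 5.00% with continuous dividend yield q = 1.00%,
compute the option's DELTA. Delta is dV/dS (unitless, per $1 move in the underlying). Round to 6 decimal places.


Answer: Delta = -0.409414

Derivation:
d1 = 0.2281749162; d2 = 0.1271588283
phi(d1) = 0.3886910646; exp(-qT) = 0.9991673468; exp(-rT) = 0.9958436616
N(-d1) = 0.4097551306
Delta = -exp(-qT) * N(-d1) = -0.9991673468 * 0.4097551306 = -0.409414


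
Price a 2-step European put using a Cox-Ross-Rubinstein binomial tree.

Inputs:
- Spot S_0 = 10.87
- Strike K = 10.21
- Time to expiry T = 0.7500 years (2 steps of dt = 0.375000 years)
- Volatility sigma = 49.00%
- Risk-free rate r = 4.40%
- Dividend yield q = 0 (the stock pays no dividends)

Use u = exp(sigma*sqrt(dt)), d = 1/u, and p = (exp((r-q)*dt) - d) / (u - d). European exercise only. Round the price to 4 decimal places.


Answer: Price = V(0,0) = 1.2296

Derivation:
dt = T/N = 0.375000
u = exp(sigma*sqrt(dt)) = 1.349943; d = 1/u = 0.740772
p = (exp((r-q)*dt) - d) / (u - d) = 0.452853
Discount per step: exp(-r*dt) = 0.983635
Stock lattice S(k, i) with i counting down-moves:
  k=0: S(0,0) = 10.8700
  k=1: S(1,0) = 14.6739; S(1,1) = 8.0522
  k=2: S(2,0) = 19.8089; S(2,1) = 10.8700; S(2,2) = 5.9648
Terminal payoffs V(N, i) = max(K - S_T, 0):
  V(2,0) = 0.000000; V(2,1) = 0.000000; V(2,2) = 4.245163
Backward induction: V(k, i) = exp(-r*dt) * [p * V(k+1, i) + (1-p) * V(k+1, i+1)].
  V(1,0) = exp(-r*dt) * [p*0.000000 + (1-p)*0.000000] = 0.000000
  V(1,1) = exp(-r*dt) * [p*0.000000 + (1-p)*4.245163] = 2.284718
  V(0,0) = exp(-r*dt) * [p*0.000000 + (1-p)*2.284718] = 1.229620


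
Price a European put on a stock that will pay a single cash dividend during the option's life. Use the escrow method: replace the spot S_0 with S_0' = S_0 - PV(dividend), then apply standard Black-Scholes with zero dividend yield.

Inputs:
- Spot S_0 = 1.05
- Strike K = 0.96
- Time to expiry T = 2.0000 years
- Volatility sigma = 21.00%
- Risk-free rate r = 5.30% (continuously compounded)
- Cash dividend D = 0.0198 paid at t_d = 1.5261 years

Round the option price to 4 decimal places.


PV(D) = D * exp(-r * t_d) = 0.0198 * 0.92230132 = 0.01826157
S_0' = S_0 - PV(D) = 1.0500 - 0.01826157 = 1.03173843
d1 = (ln(S_0'/K) + (r + sigma^2/2)*T) / (sigma*sqrt(T)) = 0.74807579
d2 = d1 - sigma*sqrt(T) = 0.45109094
exp(-rT) = 0.89942465
N(-d1) = 0.22720722; N(-d2) = 0.32596200
P = K * exp(-rT) * N(-d2) - S_0' * N(-d1) = 0.9600 * 0.89942465 * 0.32596200 - 1.03173843 * 0.22720722 = 0.0470

Answer: Price = 0.0470


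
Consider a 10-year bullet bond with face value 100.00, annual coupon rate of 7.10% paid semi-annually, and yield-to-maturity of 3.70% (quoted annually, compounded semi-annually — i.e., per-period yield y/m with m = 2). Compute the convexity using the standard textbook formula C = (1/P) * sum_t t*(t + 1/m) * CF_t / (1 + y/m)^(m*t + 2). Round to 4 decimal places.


Answer: Convexity = 70.3050

Derivation:
Coupon per period c = face * coupon_rate / m = 3.550000
Periods per year m = 2; per-period yield y/m = 0.018500
Number of cashflows N = 20
Cashflows (t years, CF_t, discount factor 1/(1+y/m)^(m*t), PV):
  t = 0.5000: CF_t = 3.550000, DF = 0.981836, PV = 3.485518
  t = 1.0000: CF_t = 3.550000, DF = 0.964002, PV = 3.422207
  t = 1.5000: CF_t = 3.550000, DF = 0.946492, PV = 3.360046
  t = 2.0000: CF_t = 3.550000, DF = 0.929300, PV = 3.299014
  t = 2.5000: CF_t = 3.550000, DF = 0.912420, PV = 3.239091
  t = 3.0000: CF_t = 3.550000, DF = 0.895847, PV = 3.180257
  t = 3.5000: CF_t = 3.550000, DF = 0.879575, PV = 3.122490
  t = 4.0000: CF_t = 3.550000, DF = 0.863598, PV = 3.065774
  t = 4.5000: CF_t = 3.550000, DF = 0.847912, PV = 3.010087
  t = 5.0000: CF_t = 3.550000, DF = 0.832510, PV = 2.955412
  t = 5.5000: CF_t = 3.550000, DF = 0.817389, PV = 2.901730
  t = 6.0000: CF_t = 3.550000, DF = 0.802542, PV = 2.849023
  t = 6.5000: CF_t = 3.550000, DF = 0.787964, PV = 2.797273
  t = 7.0000: CF_t = 3.550000, DF = 0.773652, PV = 2.746464
  t = 7.5000: CF_t = 3.550000, DF = 0.759599, PV = 2.696577
  t = 8.0000: CF_t = 3.550000, DF = 0.745802, PV = 2.647597
  t = 8.5000: CF_t = 3.550000, DF = 0.732255, PV = 2.599506
  t = 9.0000: CF_t = 3.550000, DF = 0.718954, PV = 2.552288
  t = 9.5000: CF_t = 3.550000, DF = 0.705895, PV = 2.505929
  t = 10.0000: CF_t = 103.550000, DF = 0.693074, PV = 71.767767
Price P = sum_t PV_t = 128.204051
Convexity numerator sum_t t*(t + 1/m) * CF_t / (1+y/m)^(m*t + 2):
  t = 0.5000: term = 1.680023
  t = 1.0000: term = 4.948522
  t = 1.5000: term = 9.717274
  t = 2.0000: term = 15.901283
  t = 2.5000: term = 23.418678
  t = 3.0000: term = 32.190623
  t = 3.5000: term = 42.141218
  t = 4.0000: term = 53.197414
  t = 4.5000: term = 65.288923
  t = 5.0000: term = 78.348132
  t = 5.5000: term = 92.310023
  t = 6.0000: term = 107.112090
  t = 6.5000: term = 122.694261
  t = 7.0000: term = 138.998823
  t = 7.5000: term = 155.970346
  t = 8.0000: term = 173.555614
  t = 8.5000: term = 191.703550
  t = 9.0000: term = 210.365153
  t = 9.5000: term = 229.493431
  t = 10.0000: term = 7264.348467
Convexity = (1/P) * sum = 9013.383849 / 128.204051 = 70.304985


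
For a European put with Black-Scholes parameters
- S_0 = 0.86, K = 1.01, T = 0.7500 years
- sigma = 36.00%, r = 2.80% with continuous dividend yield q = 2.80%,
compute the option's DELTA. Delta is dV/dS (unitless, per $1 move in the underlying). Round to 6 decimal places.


Answer: Delta = -0.627190

Derivation:
d1 = -0.3597957728; d2 = -0.6715649182
phi(d1) = 0.3739380892; exp(-qT) = 0.9792189646; exp(-rT) = 0.9792189646
N(-d1) = 0.6405000677
Delta = -exp(-qT) * N(-d1) = -0.9792189646 * 0.6405000677 = -0.627190


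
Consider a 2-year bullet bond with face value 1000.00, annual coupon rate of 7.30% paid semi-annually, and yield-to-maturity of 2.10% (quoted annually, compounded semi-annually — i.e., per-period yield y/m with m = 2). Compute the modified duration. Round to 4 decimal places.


Coupon per period c = face * coupon_rate / m = 36.500000
Periods per year m = 2; per-period yield y/m = 0.010500
Number of cashflows N = 4
Cashflows (t years, CF_t, discount factor 1/(1+y/m)^(m*t), PV):
  t = 0.5000: CF_t = 36.500000, DF = 0.989609, PV = 36.120732
  t = 1.0000: CF_t = 36.500000, DF = 0.979326, PV = 35.745406
  t = 1.5000: CF_t = 36.500000, DF = 0.969150, PV = 35.373979
  t = 2.0000: CF_t = 1036.500000, DF = 0.959080, PV = 994.086177
Price P = sum_t PV_t = 1101.326294
First compute Macaulay numerator sum_t t * PV_t:
  t * PV_t at t = 0.5000: 18.060366
  t * PV_t at t = 1.0000: 35.745406
  t * PV_t at t = 1.5000: 53.060968
  t * PV_t at t = 2.0000: 1988.172355
Macaulay duration D = 2095.039095 / 1101.326294 = 1.902287
Modified duration = D / (1 + y/m) = 1.902287 / (1 + 0.010500) = 1.882521

Answer: Modified duration = 1.8825


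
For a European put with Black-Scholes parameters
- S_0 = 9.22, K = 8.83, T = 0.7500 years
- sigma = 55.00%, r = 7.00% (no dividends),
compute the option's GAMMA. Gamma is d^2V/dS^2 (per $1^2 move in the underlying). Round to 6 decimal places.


Answer: Gamma = 0.082493

Derivation:
d1 = 0.4391169170; d2 = -0.0371970551
phi(d1) = 0.3622754784; exp(-qT) = 1.0000000000; exp(-rT) = 0.9488543211
Gamma = exp(-qT) * phi(d1) / (S * sigma * sqrt(T)) = 1.0000000000 * 0.3622754784 / (9.2200 * 0.5500 * 0.8660254038) = 0.082493


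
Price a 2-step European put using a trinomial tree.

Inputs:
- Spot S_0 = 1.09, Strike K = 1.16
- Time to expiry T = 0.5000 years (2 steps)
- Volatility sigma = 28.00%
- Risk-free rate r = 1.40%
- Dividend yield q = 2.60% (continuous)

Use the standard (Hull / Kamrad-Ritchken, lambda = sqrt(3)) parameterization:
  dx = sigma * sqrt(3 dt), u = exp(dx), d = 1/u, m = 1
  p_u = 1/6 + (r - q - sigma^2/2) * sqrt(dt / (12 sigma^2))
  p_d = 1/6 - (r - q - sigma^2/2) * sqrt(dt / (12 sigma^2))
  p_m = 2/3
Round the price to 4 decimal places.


dt = T/N = 0.250000; dx = sigma*sqrt(3*dt) = 0.242487
u = exp(dx) = 1.274415; d = 1/u = 0.784674
p_u = 0.140274, p_m = 0.666667, p_d = 0.193060
Discount per step: exp(-r*dt) = 0.996506
Stock lattice S(k, j) with j the centered position index:
  k=0: S(0,+0) = 1.0900
  k=1: S(1,-1) = 0.8553; S(1,+0) = 1.0900; S(1,+1) = 1.3891
  k=2: S(2,-2) = 0.6711; S(2,-1) = 0.8553; S(2,+0) = 1.0900; S(2,+1) = 1.3891; S(2,+2) = 1.7703
Terminal payoffs V(N, j) = max(K - S_T, 0):
  V(2,-2) = 0.488873; V(2,-1) = 0.304705; V(2,+0) = 0.070000; V(2,+1) = 0.000000; V(2,+2) = 0.000000
Backward induction: V(k, j) = exp(-r*dt) * [p_u * V(k+1, j+1) + p_m * V(k+1, j) + p_d * V(k+1, j-1)]
  V(1,-1) = exp(-r*dt) * [p_u*0.070000 + p_m*0.304705 + p_d*0.488873] = 0.306264
  V(1,+0) = exp(-r*dt) * [p_u*0.000000 + p_m*0.070000 + p_d*0.304705] = 0.105124
  V(1,+1) = exp(-r*dt) * [p_u*0.000000 + p_m*0.000000 + p_d*0.070000] = 0.013467
  V(0,+0) = exp(-r*dt) * [p_u*0.013467 + p_m*0.105124 + p_d*0.306264] = 0.130641

Answer: Price = V(0,0) = 0.1306


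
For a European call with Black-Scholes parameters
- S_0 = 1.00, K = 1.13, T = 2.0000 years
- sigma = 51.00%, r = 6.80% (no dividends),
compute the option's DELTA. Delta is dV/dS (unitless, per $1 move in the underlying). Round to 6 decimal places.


d1 = 0.3797334885; d2 = -0.3415154283
phi(d1) = 0.3711914565; exp(-qT) = 1.0000000000; exp(-rT) = 0.8728426325
N(d1) = 0.6479283706
Delta = exp(-qT) * N(d1) = 1.0000000000 * 0.6479283706 = 0.647928

Answer: Delta = 0.647928


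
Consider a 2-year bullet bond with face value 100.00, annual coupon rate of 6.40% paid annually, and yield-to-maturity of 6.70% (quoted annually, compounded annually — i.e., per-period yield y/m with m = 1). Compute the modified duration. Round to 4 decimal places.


Coupon per period c = face * coupon_rate / m = 6.400000
Periods per year m = 1; per-period yield y/m = 0.067000
Number of cashflows N = 2
Cashflows (t years, CF_t, discount factor 1/(1+y/m)^(m*t), PV):
  t = 1.0000: CF_t = 6.400000, DF = 0.937207, PV = 5.998126
  t = 2.0000: CF_t = 106.400000, DF = 0.878357, PV = 93.457205
Price P = sum_t PV_t = 99.455331
First compute Macaulay numerator sum_t t * PV_t:
  t * PV_t at t = 1.0000: 5.998126
  t * PV_t at t = 2.0000: 186.914410
Macaulay duration D = 192.912536 / 99.455331 = 1.939690
Modified duration = D / (1 + y/m) = 1.939690 / (1 + 0.067000) = 1.817892

Answer: Modified duration = 1.8179


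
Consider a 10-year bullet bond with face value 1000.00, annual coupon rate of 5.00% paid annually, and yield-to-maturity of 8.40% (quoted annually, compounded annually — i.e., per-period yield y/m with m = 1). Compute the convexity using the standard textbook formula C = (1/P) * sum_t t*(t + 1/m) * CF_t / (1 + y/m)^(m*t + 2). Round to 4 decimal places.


Answer: Convexity = 66.9642

Derivation:
Coupon per period c = face * coupon_rate / m = 50.000000
Periods per year m = 1; per-period yield y/m = 0.084000
Number of cashflows N = 10
Cashflows (t years, CF_t, discount factor 1/(1+y/m)^(m*t), PV):
  t = 1.0000: CF_t = 50.000000, DF = 0.922509, PV = 46.125461
  t = 2.0000: CF_t = 50.000000, DF = 0.851023, PV = 42.551164
  t = 3.0000: CF_t = 50.000000, DF = 0.785077, PV = 39.253841
  t = 4.0000: CF_t = 50.000000, DF = 0.724241, PV = 36.212030
  t = 5.0000: CF_t = 50.000000, DF = 0.668119, PV = 33.405932
  t = 6.0000: CF_t = 50.000000, DF = 0.616346, PV = 30.817280
  t = 7.0000: CF_t = 50.000000, DF = 0.568585, PV = 28.429226
  t = 8.0000: CF_t = 50.000000, DF = 0.524524, PV = 26.226223
  t = 9.0000: CF_t = 50.000000, DF = 0.483879, PV = 24.193932
  t = 10.0000: CF_t = 1050.000000, DF = 0.446383, PV = 468.701644
Price P = sum_t PV_t = 775.916734
Convexity numerator sum_t t*(t + 1/m) * CF_t / (1+y/m)^(m*t + 2):
  t = 1.0000: term = 78.507682
  t = 2.0000: term = 217.272182
  t = 3.0000: term = 400.871185
  t = 4.0000: term = 616.345610
  t = 5.0000: term = 852.876766
  t = 6.0000: term = 1101.501359
  t = 7.0000: term = 1354.860220
  t = 8.0000: term = 1606.977066
  t = 9.0000: term = 1853.063960
  t = 10.0000: term = 43876.360671
Convexity = (1/P) * sum = 51958.636699 / 775.916734 = 66.964191
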